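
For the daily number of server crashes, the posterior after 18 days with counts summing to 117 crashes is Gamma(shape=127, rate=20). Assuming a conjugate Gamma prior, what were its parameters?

Gamma–Poisson conjugacy: posterior shape = α + Σxᵢ, posterior rate = β + n.
So α = 127 − 117 = 10 and β = 20 − 18 = 2.

Gamma(shape=10, rate=2)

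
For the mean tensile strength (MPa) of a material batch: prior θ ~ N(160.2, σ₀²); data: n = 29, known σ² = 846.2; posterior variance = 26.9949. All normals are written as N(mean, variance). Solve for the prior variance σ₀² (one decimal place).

σ₀² = 360.6

For the Normal–Normal model with known σ², precisions add: τ_n = τ₀ + n/σ².
So 1/σ₀² = 1/26.9949 − 29/846.2 = 0.037044 − 0.034271 = 0.002773.
Hence σ₀² = 1/0.002773 ≈ 360.6.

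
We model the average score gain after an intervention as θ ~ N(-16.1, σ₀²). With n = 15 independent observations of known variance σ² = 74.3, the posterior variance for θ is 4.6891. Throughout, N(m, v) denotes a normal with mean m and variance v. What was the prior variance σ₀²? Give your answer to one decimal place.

σ₀² = 87.9

For the Normal–Normal model with known σ², precisions add: τ_n = τ₀ + n/σ².
So 1/σ₀² = 1/4.6891 − 15/74.3 = 0.213261 − 0.201884 = 0.011377.
Hence σ₀² = 1/0.011377 ≈ 87.9.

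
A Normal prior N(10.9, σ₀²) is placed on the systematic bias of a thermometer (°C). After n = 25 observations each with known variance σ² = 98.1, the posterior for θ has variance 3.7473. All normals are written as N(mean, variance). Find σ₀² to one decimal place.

σ₀² = 83.2

For the Normal–Normal model with known σ², precisions add: τ_n = τ₀ + n/σ².
So 1/σ₀² = 1/3.7473 − 25/98.1 = 0.266859 − 0.254842 = 0.012017.
Hence σ₀² = 1/0.012017 ≈ 83.2.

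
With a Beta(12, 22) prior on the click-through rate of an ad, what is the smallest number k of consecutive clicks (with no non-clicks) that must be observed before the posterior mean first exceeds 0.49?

After k clicks and 0 non-clicks the posterior is Beta(12+k, 22), with mean (12+k)/(12+22+k).
Set (12+k)/(34+k) > 0.49 and solve: k > (0.49·34 − 12)/(1 − 0.49) = 9.137.
The smallest integer exceeding 9.137 is 10, and checking k=10: (22)/(44) = 0.5000 > 0.49.

k = 10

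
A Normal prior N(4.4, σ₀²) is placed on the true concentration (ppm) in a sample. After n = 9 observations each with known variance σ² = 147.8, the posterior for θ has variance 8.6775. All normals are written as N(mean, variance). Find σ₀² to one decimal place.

For the Normal–Normal model with known σ², precisions add: τ_n = τ₀ + n/σ².
So 1/σ₀² = 1/8.6775 − 9/147.8 = 0.115241 − 0.060893 = 0.054348.
Hence σ₀² = 1/0.054348 ≈ 18.4.

σ₀² = 18.4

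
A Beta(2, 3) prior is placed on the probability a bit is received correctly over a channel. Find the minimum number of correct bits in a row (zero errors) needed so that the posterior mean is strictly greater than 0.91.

k = 29

After k correct bits and 0 errors the posterior is Beta(2+k, 3), with mean (2+k)/(2+3+k).
Set (2+k)/(5+k) > 0.91 and solve: k > (0.91·5 − 2)/(1 − 0.91) = 28.333.
The smallest integer exceeding 28.333 is 29, and checking k=29: (31)/(34) = 0.9118 > 0.91.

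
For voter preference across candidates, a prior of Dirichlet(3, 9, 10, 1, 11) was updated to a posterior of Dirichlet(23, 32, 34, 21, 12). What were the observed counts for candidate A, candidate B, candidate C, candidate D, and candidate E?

For a Dirichlet(α) prior with multinomial counts c, the posterior is Dirichlet(α + c) componentwise.
Counts are posterior − prior componentwise: 23−3=20, 32−9=23, 34−10=24, 21−1=20, 12−11=1.

counts (20, 23, 24, 20, 1)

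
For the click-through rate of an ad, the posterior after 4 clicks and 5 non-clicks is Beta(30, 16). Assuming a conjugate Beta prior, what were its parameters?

A Beta(α, β) prior with s successes and f failures in binomial data gives a Beta(α+s, β+f) posterior.
So α = 30 − 4 = 26 and β = 16 − 5 = 11.

Beta(26, 11)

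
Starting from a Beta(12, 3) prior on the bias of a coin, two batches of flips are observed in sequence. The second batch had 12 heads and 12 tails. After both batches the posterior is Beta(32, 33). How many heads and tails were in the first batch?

Because Beta–binomial updating is additive in the counts, the combined data contributed (α_post−α_prior, β_post−β_prior) successes and failures.
Total across both batches: 32−12=20 heads, 33−3=30 tails.
Subtract the second batch: 20−12=8 heads and 30−12=18 tails.

8 heads and 18 tails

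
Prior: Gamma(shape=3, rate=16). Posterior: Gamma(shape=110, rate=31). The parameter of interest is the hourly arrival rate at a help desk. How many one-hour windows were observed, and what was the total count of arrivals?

Gamma–Poisson conjugacy: posterior shape = α + Σxᵢ, posterior rate = β + n.
Matching: Σxᵢ = 110 − 3 = 107 and n = 31 − 16 = 15.

n = 15 one-hour windows with total 107 arrivals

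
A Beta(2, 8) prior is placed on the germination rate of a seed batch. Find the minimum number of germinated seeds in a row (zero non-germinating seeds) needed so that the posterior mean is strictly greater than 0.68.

k = 16

After k germinated seeds and 0 non-germinating seeds the posterior is Beta(2+k, 8), with mean (2+k)/(2+8+k).
Set (2+k)/(10+k) > 0.68 and solve: k > (0.68·10 − 2)/(1 − 0.68) = 15.000.
The smallest integer exceeding 15.000 is 16, and checking k=16: (18)/(26) = 0.6923 > 0.68.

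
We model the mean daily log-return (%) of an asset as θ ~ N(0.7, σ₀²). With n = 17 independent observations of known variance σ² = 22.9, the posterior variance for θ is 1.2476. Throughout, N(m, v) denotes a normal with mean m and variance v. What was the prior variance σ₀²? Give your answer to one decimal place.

Posterior precision equals prior precision plus data precision: 1/σ_n² = 1/σ₀² + n/σ².
So 1/σ₀² = 1/1.2476 − 17/22.9 = 0.801539 − 0.742358 = 0.059181.
Hence σ₀² = 1/0.059181 ≈ 16.9.

σ₀² = 16.9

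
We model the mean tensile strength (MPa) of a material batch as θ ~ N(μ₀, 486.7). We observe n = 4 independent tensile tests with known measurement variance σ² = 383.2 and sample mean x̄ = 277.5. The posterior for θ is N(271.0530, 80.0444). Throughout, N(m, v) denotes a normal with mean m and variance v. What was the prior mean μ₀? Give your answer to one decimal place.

With known observation variance, the Normal–Normal posterior has precision τ_n = τ₀ + n/σ² and mean μ_n = (τ₀μ₀ + (n/σ²)x̄)/τ_n.
Here τ₀ = 1/486.7 = 0.002055 and τ_data = 4/383.2 = 0.010438, so τ_n = 0.012493.
Rearranging for μ₀: μ₀ = (μ_n·τ_n − τ_data·x̄)/τ₀ = (271.0530·0.012493 − 0.010438·277.5) / 0.002055 = 0.489720/0.002055 ≈ 238.3.

μ₀ = 238.3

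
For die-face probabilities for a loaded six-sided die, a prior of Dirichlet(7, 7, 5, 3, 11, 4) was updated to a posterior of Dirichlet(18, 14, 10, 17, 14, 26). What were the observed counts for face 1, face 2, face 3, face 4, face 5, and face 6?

counts (11, 7, 5, 14, 3, 22)

For a Dirichlet(α) prior with multinomial counts c, the posterior is Dirichlet(α + c) componentwise.
Counts are posterior − prior componentwise: 18−7=11, 14−7=7, 10−5=5, 17−3=14, 14−11=3, 26−4=22.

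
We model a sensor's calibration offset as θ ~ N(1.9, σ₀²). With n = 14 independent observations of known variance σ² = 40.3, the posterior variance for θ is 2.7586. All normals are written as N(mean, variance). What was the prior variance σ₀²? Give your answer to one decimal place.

Posterior precision equals prior precision plus data precision: 1/σ_n² = 1/σ₀² + n/σ².
So 1/σ₀² = 1/2.7586 − 14/40.3 = 0.362503 − 0.347395 = 0.015108.
Hence σ₀² = 1/0.015108 ≈ 66.2.

σ₀² = 66.2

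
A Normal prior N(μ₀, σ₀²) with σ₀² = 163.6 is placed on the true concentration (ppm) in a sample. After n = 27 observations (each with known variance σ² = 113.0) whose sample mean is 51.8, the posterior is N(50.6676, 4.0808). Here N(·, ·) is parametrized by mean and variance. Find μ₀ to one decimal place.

μ₀ = 6.4

With known observation variance, the Normal–Normal posterior has precision τ_n = τ₀ + n/σ² and mean μ_n = (τ₀μ₀ + (n/σ²)x̄)/τ_n.
Here τ₀ = 1/163.6 = 0.006112 and τ_data = 27/113.0 = 0.238938, so τ_n = 0.245050.
Rearranging for μ₀: μ₀ = (μ_n·τ_n − τ_data·x̄)/τ₀ = (50.6676·0.245050 − 0.238938·51.8) / 0.006112 = 0.039107/0.006112 ≈ 6.4.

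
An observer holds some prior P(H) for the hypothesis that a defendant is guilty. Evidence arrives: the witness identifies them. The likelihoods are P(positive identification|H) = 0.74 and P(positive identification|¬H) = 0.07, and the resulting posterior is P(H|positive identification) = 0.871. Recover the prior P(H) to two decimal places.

P(H) = 0.39

In odds form, posterior odds = prior odds × likelihood ratio, so prior odds = posterior odds ÷ LR.
Posterior odds = 0.871/(1−0.871) = 6.7519. LR = 0.74/0.07 = 10.5714.
Prior odds = 6.7519/10.5714 = 0.6387, so P(H) = 0.6387/(1+0.6387) ≈ 0.39.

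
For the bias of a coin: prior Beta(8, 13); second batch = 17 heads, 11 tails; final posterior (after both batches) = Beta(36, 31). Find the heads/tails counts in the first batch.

11 heads and 7 tails

Sequential conjugate updates are equivalent to a single update on the pooled data, so total successes = posterior α − prior α and total failures = posterior β − prior β.
Total across both batches: 36−8=28 heads, 31−13=18 tails.
Subtract the second batch: 28−17=11 heads and 18−11=7 tails.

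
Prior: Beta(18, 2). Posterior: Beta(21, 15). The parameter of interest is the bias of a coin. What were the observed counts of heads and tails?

3 heads and 13 tails

A Beta(α, β) prior with s successes and f failures in binomial data gives a Beta(α+s, β+f) posterior.
Match parameters: s=21−18=3, f=15−2=13.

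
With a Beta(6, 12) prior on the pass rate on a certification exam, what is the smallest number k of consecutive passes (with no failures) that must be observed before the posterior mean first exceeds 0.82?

k = 49

After k passes and 0 failures the posterior is Beta(6+k, 12), with mean (6+k)/(6+12+k).
Set (6+k)/(18+k) > 0.82 and solve: k > (0.82·18 − 6)/(1 − 0.82) = 48.667.
The smallest integer exceeding 48.667 is 49, and checking k=49: (55)/(67) = 0.8209 > 0.82.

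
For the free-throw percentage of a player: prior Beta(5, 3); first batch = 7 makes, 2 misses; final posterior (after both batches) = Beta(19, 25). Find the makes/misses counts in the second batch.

Sequential conjugate updates are equivalent to a single update on the pooled data, so total successes = posterior α − prior α and total failures = posterior β − prior β.
Total across both batches: 19−5=14 makes, 25−3=22 misses.
Subtract the first batch: 14−7=7 makes and 22−2=20 misses.

7 makes and 20 misses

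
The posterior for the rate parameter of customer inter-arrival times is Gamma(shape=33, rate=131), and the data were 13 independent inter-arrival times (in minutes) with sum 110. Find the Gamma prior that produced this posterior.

Gamma(shape=20, rate=21)

For an exponential likelihood with a Gamma(α, β) prior on the rate, n observations with total T give posterior Gamma(α+n, β+T).
So α = 33 − 13 = 20 and β = 131 − 110 = 21.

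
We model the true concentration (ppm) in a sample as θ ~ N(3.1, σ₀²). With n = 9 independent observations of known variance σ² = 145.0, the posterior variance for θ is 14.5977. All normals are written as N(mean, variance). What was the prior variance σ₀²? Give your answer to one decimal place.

Posterior precision equals prior precision plus data precision: 1/σ_n² = 1/σ₀² + n/σ².
So 1/σ₀² = 1/14.5977 − 9/145.0 = 0.068504 − 0.062069 = 0.006435.
Hence σ₀² = 1/0.006435 ≈ 155.4.

σ₀² = 155.4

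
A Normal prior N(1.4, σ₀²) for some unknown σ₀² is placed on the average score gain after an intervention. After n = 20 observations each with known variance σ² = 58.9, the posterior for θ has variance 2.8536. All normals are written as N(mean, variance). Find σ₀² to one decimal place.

For the Normal–Normal model with known σ², precisions add: τ_n = τ₀ + n/σ².
So 1/σ₀² = 1/2.8536 − 20/58.9 = 0.350435 − 0.339559 = 0.010876.
Hence σ₀² = 1/0.010876 ≈ 91.9.

σ₀² = 91.9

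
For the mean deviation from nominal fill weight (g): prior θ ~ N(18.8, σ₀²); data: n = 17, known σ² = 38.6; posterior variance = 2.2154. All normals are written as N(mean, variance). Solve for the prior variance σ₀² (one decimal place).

For the Normal–Normal model with known σ², precisions add: τ_n = τ₀ + n/σ².
So 1/σ₀² = 1/2.2154 − 17/38.6 = 0.451386 − 0.440415 = 0.010971.
Hence σ₀² = 1/0.010971 ≈ 91.1.

σ₀² = 91.1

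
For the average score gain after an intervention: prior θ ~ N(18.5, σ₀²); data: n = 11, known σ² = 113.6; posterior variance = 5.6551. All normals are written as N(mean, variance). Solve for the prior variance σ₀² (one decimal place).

For the Normal–Normal model with known σ², precisions add: τ_n = τ₀ + n/σ².
So 1/σ₀² = 1/5.6551 − 11/113.6 = 0.176832 − 0.096831 = 0.080001.
Hence σ₀² = 1/0.080001 ≈ 12.5.

σ₀² = 12.5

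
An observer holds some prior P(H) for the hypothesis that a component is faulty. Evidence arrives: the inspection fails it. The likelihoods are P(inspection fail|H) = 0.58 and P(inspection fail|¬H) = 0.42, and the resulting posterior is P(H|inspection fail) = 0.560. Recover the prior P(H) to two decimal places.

P(H) = 0.48

In odds form, posterior odds = prior odds × likelihood ratio, so prior odds = posterior odds ÷ LR.
Posterior odds = 0.560/(1−0.560) = 1.2727. LR = 0.58/0.42 = 1.3810.
Prior odds = 1.2727/1.3810 = 0.9216, so P(H) = 0.9216/(1+0.9216) ≈ 0.48.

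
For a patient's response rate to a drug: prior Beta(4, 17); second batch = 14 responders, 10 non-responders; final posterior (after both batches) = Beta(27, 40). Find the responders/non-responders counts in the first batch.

Because Beta–binomial updating is additive in the counts, the combined data contributed (α_post−α_prior, β_post−β_prior) successes and failures.
Total across both batches: 27−4=23 responders, 40−17=23 non-responders.
Subtract the second batch: 23−14=9 responders and 23−10=13 non-responders.

9 responders and 13 non-responders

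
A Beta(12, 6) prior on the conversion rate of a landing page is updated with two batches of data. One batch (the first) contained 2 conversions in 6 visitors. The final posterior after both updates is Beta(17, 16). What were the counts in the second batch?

3 conversions and 6 bounces

Because Beta–binomial updating is additive in the counts, the combined data contributed (α_post−α_prior, β_post−β_prior) successes and failures.
Total across both batches: 17−12=5 conversions, 16−6=10 bounces.
Subtract the first batch: 5−2=3 conversions and 10−4=6 bounces.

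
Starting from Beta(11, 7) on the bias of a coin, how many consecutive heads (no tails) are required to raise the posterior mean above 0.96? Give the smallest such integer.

k = 158

After k heads and 0 tails the posterior is Beta(11+k, 7), with mean (11+k)/(11+7+k).
Set (11+k)/(18+k) > 0.96 and solve: k > (0.96·18 − 11)/(1 − 0.96) = 157.000.
The smallest integer exceeding 157.000 is 158.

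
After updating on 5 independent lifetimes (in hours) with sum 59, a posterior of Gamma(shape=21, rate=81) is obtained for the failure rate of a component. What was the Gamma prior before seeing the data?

Gamma(shape=16, rate=22)

Gamma–exponential conjugacy: posterior shape = α + n, posterior rate = β + Σtᵢ.
So α = 21 − 5 = 16 and β = 81 − 59 = 22.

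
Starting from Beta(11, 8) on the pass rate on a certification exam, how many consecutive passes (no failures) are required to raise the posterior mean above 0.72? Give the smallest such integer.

k = 10

After k passes and 0 failures the posterior is Beta(11+k, 8), with mean (11+k)/(11+8+k).
Set (11+k)/(19+k) > 0.72 and solve: k > (0.72·19 − 11)/(1 − 0.72) = 9.571.
The smallest integer exceeding 9.571 is 10, and checking k=10: (21)/(29) = 0.7241 > 0.72.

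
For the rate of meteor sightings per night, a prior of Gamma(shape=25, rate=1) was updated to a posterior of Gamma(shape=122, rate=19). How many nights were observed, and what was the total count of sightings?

A Gamma(α, β) prior (rate parametrization) on a Poisson rate with n observations summing to S gives posterior Gamma(α+S, β+n).
Matching: Σxᵢ = 122 − 25 = 97 and n = 19 − 1 = 18.

n = 18 nights with total 97 sightings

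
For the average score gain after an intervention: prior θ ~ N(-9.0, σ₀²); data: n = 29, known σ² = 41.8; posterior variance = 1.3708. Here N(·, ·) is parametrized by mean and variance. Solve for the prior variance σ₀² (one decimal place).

For the Normal–Normal model with known σ², precisions add: τ_n = τ₀ + n/σ².
So 1/σ₀² = 1/1.3708 − 29/41.8 = 0.729501 − 0.693780 = 0.035721.
Hence σ₀² = 1/0.035721 ≈ 28.0.

σ₀² = 28.0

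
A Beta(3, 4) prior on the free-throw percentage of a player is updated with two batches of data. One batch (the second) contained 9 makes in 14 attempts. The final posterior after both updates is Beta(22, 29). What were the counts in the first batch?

Because Beta–binomial updating is additive in the counts, the combined data contributed (α_post−α_prior, β_post−β_prior) successes and failures.
Total across both batches: 22−3=19 makes, 29−4=25 misses.
Subtract the second batch: 19−9=10 makes and 25−5=20 misses.

10 makes and 20 misses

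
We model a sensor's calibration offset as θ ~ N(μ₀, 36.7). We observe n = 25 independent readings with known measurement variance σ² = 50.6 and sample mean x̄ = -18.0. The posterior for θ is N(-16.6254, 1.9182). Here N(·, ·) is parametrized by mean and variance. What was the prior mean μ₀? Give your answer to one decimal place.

μ₀ = 8.3

With known observation variance, the Normal–Normal posterior has precision τ_n = τ₀ + n/σ² and mean μ_n = (τ₀μ₀ + (n/σ²)x̄)/τ_n.
Here τ₀ = 1/36.7 = 0.027248 and τ_data = 25/50.6 = 0.494071, so τ_n = 0.521319.
Rearranging for μ₀: μ₀ = (μ_n·τ_n − τ_data·x̄)/τ₀ = (-16.6254·0.521319 − 0.494071·-18.0) / 0.027248 = 0.226141/0.027248 ≈ 8.3.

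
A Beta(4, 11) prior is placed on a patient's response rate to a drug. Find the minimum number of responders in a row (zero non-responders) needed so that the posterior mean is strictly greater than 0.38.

After k responders and 0 non-responders the posterior is Beta(4+k, 11), with mean (4+k)/(4+11+k).
Set (4+k)/(15+k) > 0.38 and solve: k > (0.38·15 − 4)/(1 − 0.38) = 2.742.
The smallest integer exceeding 2.742 is 3.

k = 3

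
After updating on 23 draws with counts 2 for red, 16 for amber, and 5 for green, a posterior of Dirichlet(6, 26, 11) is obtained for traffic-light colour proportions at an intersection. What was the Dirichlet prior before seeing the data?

For a Dirichlet(α) prior with multinomial counts c, the posterior is Dirichlet(α + c) componentwise.
Subtract each count from the matching posterior parameter: 6−2=4, 26−16=10, 11−5=6.

Dirichlet(4, 10, 6)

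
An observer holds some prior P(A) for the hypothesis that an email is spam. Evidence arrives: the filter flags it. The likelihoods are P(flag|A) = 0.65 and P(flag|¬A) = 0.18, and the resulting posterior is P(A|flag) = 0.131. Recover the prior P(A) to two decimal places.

Bayes' rule in odds form gives O(A|E) = O(A)·[P(E|A)/P(E|¬A)], hence O(A) = O(A|E)/LR.
Posterior odds = 0.131/(1−0.131) = 0.1507. LR = 0.65/0.18 = 3.6111.
Prior odds = 0.1507/3.6111 = 0.0417, so P(A) = 0.0417/(1+0.0417) ≈ 0.04.

P(A) = 0.04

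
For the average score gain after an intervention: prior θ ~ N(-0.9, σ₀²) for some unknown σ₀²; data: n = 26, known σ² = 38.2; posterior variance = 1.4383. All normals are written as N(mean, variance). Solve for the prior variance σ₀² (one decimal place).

σ₀² = 68.3

For the Normal–Normal model with known σ², precisions add: τ_n = τ₀ + n/σ².
So 1/σ₀² = 1/1.4383 − 26/38.2 = 0.695265 − 0.680628 = 0.014637.
Hence σ₀² = 1/0.014637 ≈ 68.3.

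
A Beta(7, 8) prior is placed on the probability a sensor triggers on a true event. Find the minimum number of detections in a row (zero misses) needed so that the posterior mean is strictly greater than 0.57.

k = 4

After k detections and 0 misses the posterior is Beta(7+k, 8), with mean (7+k)/(7+8+k).
Set (7+k)/(15+k) > 0.57 and solve: k > (0.57·15 − 7)/(1 − 0.57) = 3.605.
The smallest integer exceeding 3.605 is 4, and checking k=4: (11)/(19) = 0.5789 > 0.57.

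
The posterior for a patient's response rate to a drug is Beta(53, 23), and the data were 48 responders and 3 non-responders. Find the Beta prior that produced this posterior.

Beta(5, 20)

Beta is conjugate to the binomial likelihood: posterior = Beta(a+s, b+f).
So a = 53 − 48 = 5 and b = 23 − 3 = 20.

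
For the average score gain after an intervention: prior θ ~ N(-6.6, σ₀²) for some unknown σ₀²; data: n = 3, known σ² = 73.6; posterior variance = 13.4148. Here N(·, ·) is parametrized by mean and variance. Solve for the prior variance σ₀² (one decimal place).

σ₀² = 29.6

For the Normal–Normal model with known σ², precisions add: τ_n = τ₀ + n/σ².
So 1/σ₀² = 1/13.4148 − 3/73.6 = 0.074545 − 0.040761 = 0.033784.
Hence σ₀² = 1/0.033784 ≈ 29.6.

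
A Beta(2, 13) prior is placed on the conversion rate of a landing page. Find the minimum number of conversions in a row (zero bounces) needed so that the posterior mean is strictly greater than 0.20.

After k conversions and 0 bounces the posterior is Beta(2+k, 13), with mean (2+k)/(2+13+k).
Set (2+k)/(15+k) > 0.20 and solve: k > (0.20·15 − 2)/(1 − 0.20) = 1.250.
The smallest integer exceeding 1.250 is 2, and checking k=2: (4)/(17) = 0.2353 > 0.20.

k = 2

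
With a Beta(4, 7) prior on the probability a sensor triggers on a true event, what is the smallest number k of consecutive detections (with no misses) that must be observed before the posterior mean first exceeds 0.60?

After k detections and 0 misses the posterior is Beta(4+k, 7), with mean (4+k)/(4+7+k).
Set (4+k)/(11+k) > 0.60 and solve: k > (0.60·11 − 4)/(1 − 0.60) = 6.500.
The smallest integer exceeding 6.500 is 7, and checking k=7: (11)/(18) = 0.6111 > 0.60.

k = 7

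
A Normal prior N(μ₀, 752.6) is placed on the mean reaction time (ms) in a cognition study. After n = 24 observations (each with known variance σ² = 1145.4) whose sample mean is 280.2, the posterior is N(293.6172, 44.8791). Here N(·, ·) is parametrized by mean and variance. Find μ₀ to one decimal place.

With known observation variance, the Normal–Normal posterior has precision τ_n = τ₀ + n/σ² and mean μ_n = (τ₀μ₀ + (n/σ²)x̄)/τ_n.
Here τ₀ = 1/752.6 = 0.001329 and τ_data = 24/1145.4 = 0.020953, so τ_n = 0.022282.
Rearranging for μ₀: μ₀ = (μ_n·τ_n − τ_data·x̄)/τ₀ = (293.6172·0.022282 − 0.020953·280.2) / 0.001329 = 0.671348/0.001329 ≈ 505.2.

μ₀ = 505.2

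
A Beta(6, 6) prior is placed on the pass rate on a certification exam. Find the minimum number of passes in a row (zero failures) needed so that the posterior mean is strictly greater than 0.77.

After k passes and 0 failures the posterior is Beta(6+k, 6), with mean (6+k)/(6+6+k).
Set (6+k)/(12+k) > 0.77 and solve: k > (0.77·12 − 6)/(1 − 0.77) = 14.087.
The smallest integer exceeding 14.087 is 15.

k = 15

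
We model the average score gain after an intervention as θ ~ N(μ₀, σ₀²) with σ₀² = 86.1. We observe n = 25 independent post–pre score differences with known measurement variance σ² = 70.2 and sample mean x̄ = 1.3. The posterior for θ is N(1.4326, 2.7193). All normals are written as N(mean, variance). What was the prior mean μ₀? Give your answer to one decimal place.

The posterior mean is a precision-weighted average: μ_n = (τ₀μ₀ + τ_data·x̄)/(τ₀+τ_data), with τ₀=1/σ₀² and τ_data=n/σ².
Here τ₀ = 1/86.1 = 0.011614 and τ_data = 25/70.2 = 0.356125, so τ_n = 0.367739.
Rearranging for μ₀: μ₀ = (μ_n·τ_n − τ_data·x̄)/τ₀ = (1.4326·0.367739 − 0.356125·1.3) / 0.011614 = 0.063860/0.011614 ≈ 5.5.

μ₀ = 5.5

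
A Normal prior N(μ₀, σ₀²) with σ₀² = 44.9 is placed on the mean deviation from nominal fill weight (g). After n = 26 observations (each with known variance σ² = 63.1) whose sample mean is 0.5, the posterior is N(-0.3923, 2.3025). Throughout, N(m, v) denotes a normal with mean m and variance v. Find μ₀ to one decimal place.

The posterior mean is a precision-weighted average: μ_n = (τ₀μ₀ + τ_data·x̄)/(τ₀+τ_data), with τ₀=1/σ₀² and τ_data=n/σ².
Here τ₀ = 1/44.9 = 0.022272 and τ_data = 26/63.1 = 0.412044, so τ_n = 0.434316.
Rearranging for μ₀: μ₀ = (μ_n·τ_n − τ_data·x̄)/τ₀ = (-0.3923·0.434316 − 0.412044·0.5) / 0.022272 = -0.376404/0.022272 ≈ -16.9.

μ₀ = -16.9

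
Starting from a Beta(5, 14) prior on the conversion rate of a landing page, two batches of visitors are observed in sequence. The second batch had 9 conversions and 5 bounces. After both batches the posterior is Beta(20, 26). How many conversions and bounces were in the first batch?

6 conversions and 7 bounces

Because Beta–binomial updating is additive in the counts, the combined data contributed (α_post−α_prior, β_post−β_prior) successes and failures.
Total across both batches: 20−5=15 conversions, 26−14=12 bounces.
Subtract the second batch: 15−9=6 conversions and 12−5=7 bounces.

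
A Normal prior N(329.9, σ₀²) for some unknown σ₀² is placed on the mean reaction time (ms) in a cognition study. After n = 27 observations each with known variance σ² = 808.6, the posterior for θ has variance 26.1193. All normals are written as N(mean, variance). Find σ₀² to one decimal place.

Posterior precision equals prior precision plus data precision: 1/σ_n² = 1/σ₀² + n/σ².
So 1/σ₀² = 1/26.1193 − 27/808.6 = 0.038286 − 0.033391 = 0.004895.
Hence σ₀² = 1/0.004895 ≈ 204.3.

σ₀² = 204.3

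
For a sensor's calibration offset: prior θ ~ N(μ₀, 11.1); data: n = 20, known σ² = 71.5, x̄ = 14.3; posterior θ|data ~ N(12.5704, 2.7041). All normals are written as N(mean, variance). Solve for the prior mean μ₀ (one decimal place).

μ₀ = 7.2

With known observation variance, the Normal–Normal posterior has precision τ_n = τ₀ + n/σ² and mean μ_n = (τ₀μ₀ + (n/σ²)x̄)/τ_n.
Here τ₀ = 1/11.1 = 0.090090 and τ_data = 20/71.5 = 0.279720, so τ_n = 0.369810.
Rearranging for μ₀: μ₀ = (μ_n·τ_n − τ_data·x̄)/τ₀ = (12.5704·0.369810 − 0.279720·14.3) / 0.090090 = 0.648664/0.090090 ≈ 7.2.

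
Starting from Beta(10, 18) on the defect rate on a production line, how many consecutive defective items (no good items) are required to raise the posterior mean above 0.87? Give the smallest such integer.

k = 111

After k defective items and 0 good items the posterior is Beta(10+k, 18), with mean (10+k)/(10+18+k).
Set (10+k)/(28+k) > 0.87 and solve: k > (0.87·28 − 10)/(1 − 0.87) = 110.462.
The smallest integer exceeding 110.462 is 111, and checking k=111: (121)/(139) = 0.8705 > 0.87.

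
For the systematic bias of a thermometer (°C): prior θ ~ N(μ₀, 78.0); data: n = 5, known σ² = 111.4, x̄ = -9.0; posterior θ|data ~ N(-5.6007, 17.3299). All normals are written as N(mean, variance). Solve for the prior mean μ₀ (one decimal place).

μ₀ = 6.3

The posterior mean is a precision-weighted average: μ_n = (τ₀μ₀ + τ_data·x̄)/(τ₀+τ_data), with τ₀=1/σ₀² and τ_data=n/σ².
Here τ₀ = 1/78.0 = 0.012821 and τ_data = 5/111.4 = 0.044883, so τ_n = 0.057704.
Rearranging for μ₀: μ₀ = (μ_n·τ_n − τ_data·x̄)/τ₀ = (-5.6007·0.057704 − 0.044883·-9.0) / 0.012821 = 0.080764/0.012821 ≈ 6.3.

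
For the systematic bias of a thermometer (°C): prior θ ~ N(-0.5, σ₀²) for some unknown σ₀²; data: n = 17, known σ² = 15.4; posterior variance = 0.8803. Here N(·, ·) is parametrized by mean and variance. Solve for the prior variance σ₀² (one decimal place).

Posterior precision equals prior precision plus data precision: 1/σ_n² = 1/σ₀² + n/σ².
So 1/σ₀² = 1/0.8803 − 17/15.4 = 1.135976 − 1.103896 = 0.032080.
Hence σ₀² = 1/0.032080 ≈ 31.2.

σ₀² = 31.2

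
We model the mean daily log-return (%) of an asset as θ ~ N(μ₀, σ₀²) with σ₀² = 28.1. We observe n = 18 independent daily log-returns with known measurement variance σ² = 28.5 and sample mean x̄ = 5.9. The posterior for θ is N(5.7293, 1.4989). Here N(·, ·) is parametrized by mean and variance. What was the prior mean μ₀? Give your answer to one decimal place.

μ₀ = 2.7

The posterior mean is a precision-weighted average: μ_n = (τ₀μ₀ + τ_data·x̄)/(τ₀+τ_data), with τ₀=1/σ₀² and τ_data=n/σ².
Here τ₀ = 1/28.1 = 0.035587 and τ_data = 18/28.5 = 0.631579, so τ_n = 0.667166.
Rearranging for μ₀: μ₀ = (μ_n·τ_n − τ_data·x̄)/τ₀ = (5.7293·0.667166 − 0.631579·5.9) / 0.035587 = 0.096078/0.035587 ≈ 2.7.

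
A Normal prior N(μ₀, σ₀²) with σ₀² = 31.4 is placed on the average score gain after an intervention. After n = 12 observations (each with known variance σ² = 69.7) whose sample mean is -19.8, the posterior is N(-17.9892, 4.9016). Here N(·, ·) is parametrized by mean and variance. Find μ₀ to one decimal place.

μ₀ = -8.2

The posterior mean is a precision-weighted average: μ_n = (τ₀μ₀ + τ_data·x̄)/(τ₀+τ_data), with τ₀=1/σ₀² and τ_data=n/σ².
Here τ₀ = 1/31.4 = 0.031847 and τ_data = 12/69.7 = 0.172166, so τ_n = 0.204013.
Rearranging for μ₀: μ₀ = (μ_n·τ_n − τ_data·x̄)/τ₀ = (-17.9892·0.204013 − 0.172166·-19.8) / 0.031847 = -0.261144/0.031847 ≈ -8.2.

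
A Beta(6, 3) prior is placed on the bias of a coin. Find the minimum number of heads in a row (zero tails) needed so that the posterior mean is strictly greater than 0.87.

k = 15

After k heads and 0 tails the posterior is Beta(6+k, 3), with mean (6+k)/(6+3+k).
Set (6+k)/(9+k) > 0.87 and solve: k > (0.87·9 − 6)/(1 − 0.87) = 14.077.
The smallest integer exceeding 14.077 is 15.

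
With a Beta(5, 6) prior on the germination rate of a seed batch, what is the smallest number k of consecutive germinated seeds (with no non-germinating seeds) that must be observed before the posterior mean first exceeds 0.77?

k = 16

After k germinated seeds and 0 non-germinating seeds the posterior is Beta(5+k, 6), with mean (5+k)/(5+6+k).
Set (5+k)/(11+k) > 0.77 and solve: k > (0.77·11 − 5)/(1 − 0.77) = 15.087.
The smallest integer exceeding 15.087 is 16.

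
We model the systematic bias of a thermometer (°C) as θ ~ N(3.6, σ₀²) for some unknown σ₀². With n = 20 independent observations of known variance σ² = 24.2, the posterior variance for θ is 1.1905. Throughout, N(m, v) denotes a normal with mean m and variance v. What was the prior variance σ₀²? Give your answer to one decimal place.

σ₀² = 73.9

For the Normal–Normal model with known σ², precisions add: τ_n = τ₀ + n/σ².
So 1/σ₀² = 1/1.1905 − 20/24.2 = 0.839983 − 0.826446 = 0.013537.
Hence σ₀² = 1/0.013537 ≈ 73.9.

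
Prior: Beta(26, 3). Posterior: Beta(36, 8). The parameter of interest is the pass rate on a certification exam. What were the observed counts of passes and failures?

A Beta(a, b) prior with s successes and f failures in binomial data gives a Beta(a+s, b+f) posterior.
So s = 36 − 26 = 10 and f = 8 − 3 = 5.

10 passes and 5 failures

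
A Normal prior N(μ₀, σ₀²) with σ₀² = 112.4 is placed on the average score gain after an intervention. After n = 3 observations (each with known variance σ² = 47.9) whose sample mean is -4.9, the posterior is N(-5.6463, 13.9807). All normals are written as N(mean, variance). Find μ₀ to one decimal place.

The posterior mean is a precision-weighted average: μ_n = (τ₀μ₀ + τ_data·x̄)/(τ₀+τ_data), with τ₀=1/σ₀² and τ_data=n/σ².
Here τ₀ = 1/112.4 = 0.008897 and τ_data = 3/47.9 = 0.062630, so τ_n = 0.071527.
Rearranging for μ₀: μ₀ = (μ_n·τ_n − τ_data·x̄)/τ₀ = (-5.6463·0.071527 − 0.062630·-4.9) / 0.008897 = -0.096976/0.008897 ≈ -10.9.

μ₀ = -10.9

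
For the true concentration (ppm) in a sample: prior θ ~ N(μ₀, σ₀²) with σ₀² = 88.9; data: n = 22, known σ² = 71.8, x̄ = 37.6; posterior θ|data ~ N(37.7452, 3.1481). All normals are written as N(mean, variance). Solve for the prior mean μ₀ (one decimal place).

μ₀ = 41.7

With known observation variance, the Normal–Normal posterior has precision τ_n = τ₀ + n/σ² and mean μ_n = (τ₀μ₀ + (n/σ²)x̄)/τ_n.
Here τ₀ = 1/88.9 = 0.011249 and τ_data = 22/71.8 = 0.306407, so τ_n = 0.317656.
Rearranging for μ₀: μ₀ = (μ_n·τ_n − τ_data·x̄)/τ₀ = (37.7452·0.317656 − 0.306407·37.6) / 0.011249 = 0.469086/0.011249 ≈ 41.7.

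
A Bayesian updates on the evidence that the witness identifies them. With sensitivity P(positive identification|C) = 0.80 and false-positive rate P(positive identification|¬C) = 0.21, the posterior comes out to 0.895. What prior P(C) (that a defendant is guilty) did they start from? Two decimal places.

Bayes' rule in odds form gives O(C|E) = O(C)·[P(E|C)/P(E|¬C)], hence O(C) = O(C|E)/LR.
Posterior odds = 0.895/(1−0.895) = 8.5238. LR = 0.80/0.21 = 3.8095.
Prior odds = 8.5238/3.8095 = 2.2375, so P(C) = 2.2375/(1+2.2375) ≈ 0.69.

P(C) = 0.69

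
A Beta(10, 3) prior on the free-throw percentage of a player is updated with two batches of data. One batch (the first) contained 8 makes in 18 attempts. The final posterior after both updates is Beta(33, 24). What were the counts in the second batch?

15 makes and 11 misses

Sequential conjugate updates are equivalent to a single update on the pooled data, so total successes = posterior α − prior α and total failures = posterior β − prior β.
Total across both batches: 33−10=23 makes, 24−3=21 misses.
Subtract the first batch: 23−8=15 makes and 21−10=11 misses.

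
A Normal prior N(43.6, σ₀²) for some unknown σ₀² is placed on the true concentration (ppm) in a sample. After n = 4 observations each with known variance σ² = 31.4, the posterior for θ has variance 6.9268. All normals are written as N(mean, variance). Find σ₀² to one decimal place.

σ₀² = 58.9

For the Normal–Normal model with known σ², precisions add: τ_n = τ₀ + n/σ².
So 1/σ₀² = 1/6.9268 − 4/31.4 = 0.144367 − 0.127389 = 0.016978.
Hence σ₀² = 1/0.016978 ≈ 58.9.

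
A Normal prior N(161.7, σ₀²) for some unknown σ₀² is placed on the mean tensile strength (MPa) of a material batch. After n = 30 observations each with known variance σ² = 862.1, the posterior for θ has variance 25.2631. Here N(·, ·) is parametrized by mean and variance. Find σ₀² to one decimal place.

For the Normal–Normal model with known σ², precisions add: τ_n = τ₀ + n/σ².
So 1/σ₀² = 1/25.2631 − 30/862.1 = 0.039583 − 0.034799 = 0.004784.
Hence σ₀² = 1/0.004784 ≈ 209.0.

σ₀² = 209.0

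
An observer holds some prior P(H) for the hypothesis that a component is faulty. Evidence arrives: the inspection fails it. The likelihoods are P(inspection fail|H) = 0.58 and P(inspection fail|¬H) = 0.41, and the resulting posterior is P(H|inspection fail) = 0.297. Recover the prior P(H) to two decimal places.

In odds form, posterior odds = prior odds × likelihood ratio, so prior odds = posterior odds ÷ LR.
Posterior odds = 0.297/(1−0.297) = 0.4225. LR = 0.58/0.41 = 1.4146.
Prior odds = 0.4225/1.4146 = 0.2987, so P(H) = 0.2987/(1+0.2987) ≈ 0.23.

P(H) = 0.23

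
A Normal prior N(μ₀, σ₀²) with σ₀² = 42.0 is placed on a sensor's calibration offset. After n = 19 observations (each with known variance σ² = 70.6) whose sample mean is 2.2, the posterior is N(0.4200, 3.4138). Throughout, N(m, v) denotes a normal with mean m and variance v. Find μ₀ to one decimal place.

μ₀ = -19.7

The posterior mean is a precision-weighted average: μ_n = (τ₀μ₀ + τ_data·x̄)/(τ₀+τ_data), with τ₀=1/σ₀² and τ_data=n/σ².
Here τ₀ = 1/42.0 = 0.023810 and τ_data = 19/70.6 = 0.269122, so τ_n = 0.292932.
Rearranging for μ₀: μ₀ = (μ_n·τ_n − τ_data·x̄)/τ₀ = (0.4200·0.292932 − 0.269122·2.2) / 0.023810 = -0.469037/0.023810 ≈ -19.7.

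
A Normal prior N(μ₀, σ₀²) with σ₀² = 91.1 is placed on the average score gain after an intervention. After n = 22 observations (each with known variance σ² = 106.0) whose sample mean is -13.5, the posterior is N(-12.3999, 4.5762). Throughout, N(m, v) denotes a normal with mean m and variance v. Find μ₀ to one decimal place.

With known observation variance, the Normal–Normal posterior has precision τ_n = τ₀ + n/σ² and mean μ_n = (τ₀μ₀ + (n/σ²)x̄)/τ_n.
Here τ₀ = 1/91.1 = 0.010977 and τ_data = 22/106.0 = 0.207547, so τ_n = 0.218524.
Rearranging for μ₀: μ₀ = (μ_n·τ_n − τ_data·x̄)/τ₀ = (-12.3999·0.218524 − 0.207547·-13.5) / 0.010977 = 0.092209/0.010977 ≈ 8.4.

μ₀ = 8.4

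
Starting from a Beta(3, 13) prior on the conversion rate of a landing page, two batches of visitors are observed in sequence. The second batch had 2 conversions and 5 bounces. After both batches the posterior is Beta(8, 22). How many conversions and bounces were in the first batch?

Sequential conjugate updates are equivalent to a single update on the pooled data, so total successes = posterior α − prior α and total failures = posterior β − prior β.
Total across both batches: 8−3=5 conversions, 22−13=9 bounces.
Subtract the second batch: 5−2=3 conversions and 9−5=4 bounces.

3 conversions and 4 bounces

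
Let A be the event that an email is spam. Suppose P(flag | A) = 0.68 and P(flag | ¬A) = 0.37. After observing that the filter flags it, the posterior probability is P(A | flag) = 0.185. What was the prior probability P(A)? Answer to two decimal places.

P(A) = 0.11

In odds form, posterior odds = prior odds × likelihood ratio, so prior odds = posterior odds ÷ LR.
Posterior odds = 0.185/(1−0.185) = 0.2270. LR = 0.68/0.37 = 1.8378.
Prior odds = 0.2270/1.8378 = 0.1235, so P(A) = 0.1235/(1+0.1235) ≈ 0.11.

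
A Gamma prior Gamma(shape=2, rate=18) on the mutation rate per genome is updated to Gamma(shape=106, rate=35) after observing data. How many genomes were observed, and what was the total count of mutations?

A Gamma(α, β) prior (rate parametrization) on a Poisson rate with n observations summing to S gives posterior Gamma(α+S, β+n).
Matching: Σxᵢ = 106 − 2 = 104 and n = 35 − 18 = 17.

n = 17 genomes with total 104 mutations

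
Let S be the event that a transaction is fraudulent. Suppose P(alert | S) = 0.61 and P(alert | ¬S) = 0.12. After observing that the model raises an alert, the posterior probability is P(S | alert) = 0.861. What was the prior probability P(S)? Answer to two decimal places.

Bayes' rule in odds form gives O(S|E) = O(S)·[P(E|S)/P(E|¬S)], hence O(S) = O(S|E)/LR.
Posterior odds = 0.861/(1−0.861) = 6.1942. LR = 0.61/0.12 = 5.0833.
Prior odds = 6.1942/5.0833 = 1.2185, so P(S) = 1.2185/(1+1.2185) ≈ 0.55.

P(S) = 0.55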